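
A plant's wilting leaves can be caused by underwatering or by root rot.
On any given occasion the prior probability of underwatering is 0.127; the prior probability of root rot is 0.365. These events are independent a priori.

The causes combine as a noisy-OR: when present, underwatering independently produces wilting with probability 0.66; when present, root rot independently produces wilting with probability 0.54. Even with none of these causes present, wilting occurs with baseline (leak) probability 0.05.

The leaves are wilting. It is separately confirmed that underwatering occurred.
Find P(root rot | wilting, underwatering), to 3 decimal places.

P(root rot | wilting, underwatering) ≈ 0.420

Under noisy-OR, P(wilting | causes) = 1 − (1−0.05)·∏(1−qᵢ) over the active causes.
Sum P(wilting|·) weighted by the priors over both values of root rot:
  P(wilting | underwatering) = 0.677·0.635 + 0.85142·0.365
        = 0.429895 + 0.310768 = 0.740663
Keeping only the root rot-present terms gives 0.310768, so
  P(root rot | wilting, underwatering) = 0.310768 / 0.740663 ≈ 0.420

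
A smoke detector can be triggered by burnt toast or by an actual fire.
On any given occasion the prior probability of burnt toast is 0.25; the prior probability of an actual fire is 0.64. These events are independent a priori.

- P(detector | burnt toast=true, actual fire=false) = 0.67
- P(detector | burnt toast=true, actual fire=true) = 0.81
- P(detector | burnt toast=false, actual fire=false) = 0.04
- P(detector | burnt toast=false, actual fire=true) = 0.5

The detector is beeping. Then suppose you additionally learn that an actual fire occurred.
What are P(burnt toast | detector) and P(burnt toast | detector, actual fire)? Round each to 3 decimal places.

Numerator (weight on configurations with burnt toast): 0.060300 + 0.129600 = 0.189900
The normalizing constant is 0.04*0.75*0.36 + 0.5*0.75*0.64 + 0.67*0.25*0.36 + 0.81*0.25*0.64 = 0.440700
P(burnt toast | detector) = 0.189900/0.440700 ≈ 0.431

With the extra evidence:
P(detector | actual fire) = 0.5×0.75 + 0.81×0.25 = 0.375000 + 0.202500 = 0.577500
The burnt toast-present share is 0.81×0.25 = 0.202500.
P(burnt toast | detector, actual fire) = 0.202500 / 0.577500 ≈ 0.351
— actual fire explains away the evidence for burnt toast.

P(burnt toast | detector) ≈ 0.431; P(burnt toast | detector, actual fire) ≈ 0.351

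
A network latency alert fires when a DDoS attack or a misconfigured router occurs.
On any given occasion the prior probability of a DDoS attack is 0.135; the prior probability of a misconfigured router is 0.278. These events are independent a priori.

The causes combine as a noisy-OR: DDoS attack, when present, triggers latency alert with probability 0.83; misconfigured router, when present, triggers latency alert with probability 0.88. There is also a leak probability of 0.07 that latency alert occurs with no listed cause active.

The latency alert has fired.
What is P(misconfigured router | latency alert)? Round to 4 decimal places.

Under noisy-OR, P(latency alert | causes) = 1 − (1−0.07)·∏(1−qᵢ) over the active causes.
Sum P(latency alert|·) weighted by the priors over the 4 (DDoS attack, misconfigured router) configurations:
  P(latency alert) = 0.07*0.865*0.722 + 0.8884*0.865*0.278 + 0.8419*0.135*0.722 + 0.981028*0.135*0.278
        = 0.043717 + 0.213634 + 0.082060 + 0.036818 = 0.376229
The terms with misconfigured router present sum to 0.250452, so
  P(misconfigured router | latency alert) = 0.250452 / 0.376229 ≈ 0.6657

P(misconfigured router | latency alert) ≈ 0.6657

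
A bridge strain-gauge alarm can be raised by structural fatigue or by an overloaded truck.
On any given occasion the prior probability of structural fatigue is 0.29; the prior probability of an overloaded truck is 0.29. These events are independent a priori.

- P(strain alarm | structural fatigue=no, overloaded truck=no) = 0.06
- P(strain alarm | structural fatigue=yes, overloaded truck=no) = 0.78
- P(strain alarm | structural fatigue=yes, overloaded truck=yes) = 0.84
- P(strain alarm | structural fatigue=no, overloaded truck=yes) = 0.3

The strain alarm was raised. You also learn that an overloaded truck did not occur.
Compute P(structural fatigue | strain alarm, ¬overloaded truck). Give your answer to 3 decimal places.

Enumerate both values of structural fatigue and weight by the priors:
  P(strain alarm | ¬overloaded truck) = 0.06*0.71 + 0.78*0.29
        = 0.042600 + 0.226200 = 0.268800
Keeping only the structural fatigue-present terms gives 0.226200, so
  P(structural fatigue | strain alarm, ¬overloaded truck) = 0.226200 / 0.268800 ≈ 0.842

P(structural fatigue | strain alarm, ¬overloaded truck) ≈ 0.842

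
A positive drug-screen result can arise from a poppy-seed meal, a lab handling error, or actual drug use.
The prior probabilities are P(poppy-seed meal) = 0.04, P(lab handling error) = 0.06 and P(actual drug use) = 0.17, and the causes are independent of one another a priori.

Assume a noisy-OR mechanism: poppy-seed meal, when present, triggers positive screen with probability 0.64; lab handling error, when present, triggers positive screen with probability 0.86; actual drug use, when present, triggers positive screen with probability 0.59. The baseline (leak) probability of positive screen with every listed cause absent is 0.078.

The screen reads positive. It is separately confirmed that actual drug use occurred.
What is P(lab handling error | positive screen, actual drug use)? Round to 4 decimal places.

Under noisy-OR, P(positive screen | causes) = 1 − (1−0.078)·∏(1−qᵢ) over the active causes.
Weight on lab handling error=true, given the evidence: 0.054552 + 0.002354 = 0.056906
Normalizer over all consistent configurations: 0.62198*0.96*0.94 + 0.947077*0.96*0.06 + 0.863913*0.04*0.94 + 0.980948*0.04*0.06 = 0.650664
P(lab handling error | positive screen, actual drug use) = 0.056906/0.650664 ≈ 0.0875

P(lab handling error | positive screen, actual drug use) ≈ 0.0875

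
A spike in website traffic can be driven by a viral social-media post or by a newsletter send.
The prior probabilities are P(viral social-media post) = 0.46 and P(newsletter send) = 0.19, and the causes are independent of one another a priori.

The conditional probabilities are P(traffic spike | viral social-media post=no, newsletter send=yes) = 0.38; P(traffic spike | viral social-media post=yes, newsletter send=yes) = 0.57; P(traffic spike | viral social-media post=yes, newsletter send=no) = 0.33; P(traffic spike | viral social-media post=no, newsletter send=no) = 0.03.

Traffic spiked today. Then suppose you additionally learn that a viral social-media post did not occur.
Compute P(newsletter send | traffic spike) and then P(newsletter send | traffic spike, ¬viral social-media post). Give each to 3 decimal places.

P(traffic spike) = 0.03·0.54·0.81 + 0.38·0.54·0.19 + 0.33·0.46·0.81 + 0.57·0.46·0.19 = 0.013122 + 0.038988 + 0.122958 + 0.049818 = 0.224886
The newsletter send-present share is 0.038988 + 0.049818 = 0.088806.
So P(newsletter send | traffic spike) = 0.088806/0.224886 ≈ 0.395.

Now condition on the additional information:
By total probability over both values of newsletter send:
  P(traffic spike | ¬viral social-media post) = 0.03*0.81 + 0.38*0.19
        = 0.024300 + 0.072200 = 0.096500
Keeping only the newsletter send-present terms gives 0.072200, so
  P(newsletter send | traffic spike, ¬viral social-media post) = 0.072200 / 0.096500 ≈ 0.748
Ruling out viral social-media post raises the posterior on newsletter send — the flip side of explaining away.

P(newsletter send | traffic spike) ≈ 0.395; P(newsletter send | traffic spike, ¬viral social-media post) ≈ 0.748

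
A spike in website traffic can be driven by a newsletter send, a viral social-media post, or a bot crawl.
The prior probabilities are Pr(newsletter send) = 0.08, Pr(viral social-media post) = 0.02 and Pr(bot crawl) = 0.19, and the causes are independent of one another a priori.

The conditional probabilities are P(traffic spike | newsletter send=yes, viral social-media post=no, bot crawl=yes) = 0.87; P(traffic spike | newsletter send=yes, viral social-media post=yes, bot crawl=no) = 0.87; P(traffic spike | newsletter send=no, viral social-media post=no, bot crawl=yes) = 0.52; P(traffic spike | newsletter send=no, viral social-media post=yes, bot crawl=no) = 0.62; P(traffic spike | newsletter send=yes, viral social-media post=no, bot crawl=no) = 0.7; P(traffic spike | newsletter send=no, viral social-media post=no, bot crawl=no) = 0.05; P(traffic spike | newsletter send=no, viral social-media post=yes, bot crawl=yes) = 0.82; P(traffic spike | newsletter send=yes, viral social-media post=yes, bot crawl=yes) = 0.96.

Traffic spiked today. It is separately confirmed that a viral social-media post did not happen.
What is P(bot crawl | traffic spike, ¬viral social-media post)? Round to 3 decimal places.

P(bot crawl | traffic spike, ¬viral social-media post) ≈ 0.558

P(traffic spike | ¬viral social-media post) = 0.05×0.92×0.81 + 0.52×0.92×0.19 + 0.7×0.08×0.81 + 0.87×0.08×0.19 = 0.037260 + 0.090896 + 0.045360 + 0.013224 = 0.186740
The bot crawl-present share is 0.090896 + 0.013224 = 0.104120.
P(bot crawl | traffic spike, ¬viral social-media post) = 0.104120 / 0.186740 ≈ 0.558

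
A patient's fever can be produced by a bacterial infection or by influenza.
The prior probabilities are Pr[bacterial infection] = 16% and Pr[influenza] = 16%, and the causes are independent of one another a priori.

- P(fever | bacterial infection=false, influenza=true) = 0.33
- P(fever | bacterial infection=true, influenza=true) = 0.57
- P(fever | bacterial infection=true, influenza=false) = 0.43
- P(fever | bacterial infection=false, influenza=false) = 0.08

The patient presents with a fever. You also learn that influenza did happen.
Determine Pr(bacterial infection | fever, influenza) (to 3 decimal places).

By total probability over both values of bacterial infection:
  P(fever | influenza) = 0.33·0.84 + 0.57·0.16
        = 0.277200 + 0.091200 = 0.368400
The terms with bacterial infection present sum to 0.091200, so
  P(bacterial infection | fever, influenza) = 0.091200 / 0.368400 ≈ 0.248

Pr(bacterial infection | fever, influenza) ≈ 0.248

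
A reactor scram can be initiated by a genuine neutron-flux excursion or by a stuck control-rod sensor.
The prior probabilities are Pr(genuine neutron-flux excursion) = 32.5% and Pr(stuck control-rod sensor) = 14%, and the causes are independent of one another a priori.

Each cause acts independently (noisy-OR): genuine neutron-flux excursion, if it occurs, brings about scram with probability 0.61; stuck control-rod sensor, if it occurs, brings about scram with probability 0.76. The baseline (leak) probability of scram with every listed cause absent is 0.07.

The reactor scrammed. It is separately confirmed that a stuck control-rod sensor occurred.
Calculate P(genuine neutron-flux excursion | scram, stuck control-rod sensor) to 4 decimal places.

Under noisy-OR, P(scram | causes) = 1 − (1−0.07)·∏(1−qᵢ) over the active causes.
Enumerate both values of genuine neutron-flux excursion and weight by the priors:
  P(scram | stuck control-rod sensor) = 0.7768×0.675 + 0.912952×0.325
        = 0.524340 + 0.296709 = 0.821049
Keeping only the genuine neutron-flux excursion-present terms gives 0.296709, so
  P(genuine neutron-flux excursion | scram, stuck control-rod sensor) = 0.296709 / 0.821049 ≈ 0.3614

P(genuine neutron-flux excursion | scram, stuck control-rod sensor) ≈ 0.3614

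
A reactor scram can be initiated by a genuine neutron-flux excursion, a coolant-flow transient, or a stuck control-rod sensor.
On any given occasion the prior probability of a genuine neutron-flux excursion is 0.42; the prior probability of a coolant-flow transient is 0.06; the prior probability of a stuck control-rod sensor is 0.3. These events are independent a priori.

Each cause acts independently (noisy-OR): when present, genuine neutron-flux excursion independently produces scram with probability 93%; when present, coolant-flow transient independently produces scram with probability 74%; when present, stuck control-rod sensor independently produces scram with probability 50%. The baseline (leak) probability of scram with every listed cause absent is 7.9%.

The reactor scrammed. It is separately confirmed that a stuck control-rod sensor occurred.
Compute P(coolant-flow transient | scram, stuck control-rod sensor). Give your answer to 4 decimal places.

Under noisy-OR, P(scram | causes) = 1 − (1−0.079)·∏(1−qᵢ) over the active causes.
P(scram | stuck control-rod sensor) = 0.5395·0.58·0.94 + 0.88027·0.58·0.06 + 0.967765·0.42·0.94 + 0.991619·0.42·0.06 = 0.294135 + 0.030633 + 0.382074 + 0.024989 = 0.731831
Restricting to configurations with coolant-flow transient present: 0.030633 + 0.024989 = 0.055622.
P(coolant-flow transient | scram, stuck control-rod sensor) = 0.055622 / 0.731831 ≈ 0.0760

P(coolant-flow transient | scram, stuck control-rod sensor) ≈ 0.0760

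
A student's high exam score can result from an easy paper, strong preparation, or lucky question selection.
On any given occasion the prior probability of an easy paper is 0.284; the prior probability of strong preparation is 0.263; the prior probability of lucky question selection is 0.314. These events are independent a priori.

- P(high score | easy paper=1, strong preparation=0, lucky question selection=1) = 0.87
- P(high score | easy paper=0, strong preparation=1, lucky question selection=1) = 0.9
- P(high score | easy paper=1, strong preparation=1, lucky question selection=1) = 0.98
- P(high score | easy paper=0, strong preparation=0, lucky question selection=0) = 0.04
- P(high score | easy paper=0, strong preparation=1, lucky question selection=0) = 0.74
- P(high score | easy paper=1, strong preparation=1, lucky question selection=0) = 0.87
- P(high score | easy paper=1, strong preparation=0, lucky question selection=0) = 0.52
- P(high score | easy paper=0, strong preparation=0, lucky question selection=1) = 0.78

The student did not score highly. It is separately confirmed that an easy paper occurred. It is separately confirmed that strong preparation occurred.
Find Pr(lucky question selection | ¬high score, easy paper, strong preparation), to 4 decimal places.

Pr(lucky question selection | ¬high score, easy paper, strong preparation) ≈ 0.0658

Numerator (weight on configurations with lucky question selection): 0.02*0.314 = 0.006280
Normalizer over all consistent configurations: 0.13*0.686 + 0.02*0.314 = 0.095460
Posterior = 0.006280 / 0.095460 ≈ 0.0658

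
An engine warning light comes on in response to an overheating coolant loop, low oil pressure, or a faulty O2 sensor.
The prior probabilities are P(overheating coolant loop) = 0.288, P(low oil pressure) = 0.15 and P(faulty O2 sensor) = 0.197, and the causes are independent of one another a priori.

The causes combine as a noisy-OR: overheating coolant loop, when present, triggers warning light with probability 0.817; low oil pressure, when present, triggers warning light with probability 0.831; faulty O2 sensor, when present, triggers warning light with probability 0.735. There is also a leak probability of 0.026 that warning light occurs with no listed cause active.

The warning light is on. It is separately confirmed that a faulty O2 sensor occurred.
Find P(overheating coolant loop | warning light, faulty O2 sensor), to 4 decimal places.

P(overheating coolant loop | warning light, faulty O2 sensor) ≈ 0.3338

Under noisy-OR, P(warning light | causes) = 1 − (1−0.026)·∏(1−qᵢ) over the active causes.
Numerator (weight on configurations with overheating coolant loop): 0.233237 + 0.042855 = 0.276092
Denominator P(warning light | faulty O2 sensor): 0.74189·0.712·0.85 + 0.956379·0.712·0.15 + 0.952766·0.288·0.85 + 0.992017·0.288·0.15 = 0.827225
Posterior = 0.276092 / 0.827225 ≈ 0.3338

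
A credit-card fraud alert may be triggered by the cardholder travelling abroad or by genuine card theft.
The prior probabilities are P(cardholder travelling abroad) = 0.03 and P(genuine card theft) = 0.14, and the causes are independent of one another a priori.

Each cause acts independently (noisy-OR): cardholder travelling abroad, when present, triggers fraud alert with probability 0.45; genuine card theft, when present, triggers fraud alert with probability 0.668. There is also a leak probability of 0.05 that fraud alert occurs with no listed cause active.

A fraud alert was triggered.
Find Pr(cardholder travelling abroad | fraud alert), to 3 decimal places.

Pr(cardholder travelling abroad | fraud alert) ≈ 0.105

Under noisy-OR, P(fraud alert | causes) = 1 − (1−0.05)·∏(1−qᵢ) over the active causes.
Enumerate the 4 (cardholder travelling abroad, genuine card theft) configurations and weight by the priors:
  P(fraud alert) = 0.05*0.97*0.86 + 0.6846*0.97*0.14 + 0.4775*0.03*0.86 + 0.82653*0.03*0.14
        = 0.041710 + 0.092969 + 0.012319 + 0.003471 = 0.150469
Keeping only the cardholder travelling abroad-present terms gives 0.015790, so
  P(cardholder travelling abroad | fraud alert) = 0.015790 / 0.150469 ≈ 0.105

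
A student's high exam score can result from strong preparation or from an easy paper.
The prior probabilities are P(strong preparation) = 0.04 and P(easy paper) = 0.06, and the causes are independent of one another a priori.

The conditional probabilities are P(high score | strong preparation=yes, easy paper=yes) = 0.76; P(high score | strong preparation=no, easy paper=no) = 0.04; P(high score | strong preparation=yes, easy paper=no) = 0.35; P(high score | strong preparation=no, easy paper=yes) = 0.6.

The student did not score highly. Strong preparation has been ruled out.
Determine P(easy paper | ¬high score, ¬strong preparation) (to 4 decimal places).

P(easy paper | ¬high score, ¬strong preparation) ≈ 0.0259

Numerator (weight on configurations with easy paper): 0.4×0.06 = 0.024000
Denominator P(¬high score | ¬strong preparation): 0.96×0.94 + 0.4×0.06 = 0.926400
P(easy paper | ¬high score, ¬strong preparation) = 0.024000/0.926400 ≈ 0.0259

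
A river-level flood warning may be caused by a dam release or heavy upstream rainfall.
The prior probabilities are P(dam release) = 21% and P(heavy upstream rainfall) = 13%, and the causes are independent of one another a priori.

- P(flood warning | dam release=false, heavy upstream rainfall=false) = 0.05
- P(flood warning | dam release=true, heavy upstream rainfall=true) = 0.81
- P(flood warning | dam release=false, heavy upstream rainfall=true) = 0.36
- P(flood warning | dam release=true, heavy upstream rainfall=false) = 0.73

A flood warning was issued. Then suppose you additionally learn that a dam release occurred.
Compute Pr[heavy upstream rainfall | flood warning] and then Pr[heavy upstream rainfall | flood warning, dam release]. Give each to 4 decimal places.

Pr[heavy upstream rainfall | flood warning] ≈ 0.2605; Pr[heavy upstream rainfall | flood warning, dam release] ≈ 0.1422

P(flood warning) = 0.05*0.79*0.87 + 0.36*0.79*0.13 + 0.73*0.21*0.87 + 0.81*0.21*0.13 = 0.034365 + 0.036972 + 0.133371 + 0.022113 = 0.226821
Restricting to configurations with heavy upstream rainfall present: 0.036972 + 0.022113 = 0.059085.
So P(heavy upstream rainfall | flood warning) = 0.059085/0.226821 ≈ 0.2605.

Now condition on the additional information:
For the numerator, keep only heavy upstream rainfall=true terms: 0.81*0.13 = 0.105300
The normalizing constant is 0.73*0.87 + 0.81*0.13 = 0.740400
Posterior = 0.105300 / 0.740400 ≈ 0.1422
This is intercausal reasoning (explaining away): once dam release accounts for the flood warning, heavy upstream rainfall becomes less likely.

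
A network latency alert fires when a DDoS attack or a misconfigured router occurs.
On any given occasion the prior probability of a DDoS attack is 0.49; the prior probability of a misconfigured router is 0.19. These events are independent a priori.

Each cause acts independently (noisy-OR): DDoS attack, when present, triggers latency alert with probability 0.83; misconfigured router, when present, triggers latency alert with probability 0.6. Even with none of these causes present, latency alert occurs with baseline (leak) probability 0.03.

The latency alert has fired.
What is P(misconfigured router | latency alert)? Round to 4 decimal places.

Under noisy-OR, P(latency alert | causes) = 1 − (1−0.03)·∏(1−qᵢ) over the active causes.
P(latency alert) = 0.03×0.51×0.81 + 0.612×0.51×0.19 + 0.8351×0.49×0.81 + 0.93404×0.49×0.19 = 0.012393 + 0.059303 + 0.331451 + 0.086959 = 0.490106
Of this, 0.146262 comes from 0.059303 + 0.086959 (the misconfigured router=true cases).
P(misconfigured router | latency alert) = 0.146262 / 0.490106 ≈ 0.2984

P(misconfigured router | latency alert) ≈ 0.2984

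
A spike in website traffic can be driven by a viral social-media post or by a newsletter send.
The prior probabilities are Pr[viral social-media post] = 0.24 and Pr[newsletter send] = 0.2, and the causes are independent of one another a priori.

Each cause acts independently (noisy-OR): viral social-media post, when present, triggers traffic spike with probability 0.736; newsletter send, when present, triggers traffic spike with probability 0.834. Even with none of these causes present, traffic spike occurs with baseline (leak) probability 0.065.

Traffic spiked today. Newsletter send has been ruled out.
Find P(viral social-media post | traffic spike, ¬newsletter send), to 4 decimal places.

Under noisy-OR, P(traffic spike | causes) = 1 − (1−0.065)·∏(1−qᵢ) over the active causes.
For the numerator, keep only viral social-media post=true terms: 0.75316×0.24 = 0.180758
The normalizing constant is 0.065×0.76 + 0.75316×0.24 = 0.230158
P(viral social-media post | traffic spike, ¬newsletter send) = 0.180758/0.230158 ≈ 0.7854

P(viral social-media post | traffic spike, ¬newsletter send) ≈ 0.7854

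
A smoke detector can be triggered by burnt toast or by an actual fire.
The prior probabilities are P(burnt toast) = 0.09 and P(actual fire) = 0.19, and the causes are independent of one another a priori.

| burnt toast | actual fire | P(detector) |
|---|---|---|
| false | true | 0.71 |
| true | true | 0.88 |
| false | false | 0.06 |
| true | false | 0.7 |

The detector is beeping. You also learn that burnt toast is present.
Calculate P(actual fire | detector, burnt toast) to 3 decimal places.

For the numerator, keep only actual fire=true terms: 0.88*0.19 = 0.167200
The normalizing constant is 0.7*0.81 + 0.88*0.19 = 0.734200
P(actual fire | detector, burnt toast) = 0.167200/0.734200 ≈ 0.228

P(actual fire | detector, burnt toast) ≈ 0.228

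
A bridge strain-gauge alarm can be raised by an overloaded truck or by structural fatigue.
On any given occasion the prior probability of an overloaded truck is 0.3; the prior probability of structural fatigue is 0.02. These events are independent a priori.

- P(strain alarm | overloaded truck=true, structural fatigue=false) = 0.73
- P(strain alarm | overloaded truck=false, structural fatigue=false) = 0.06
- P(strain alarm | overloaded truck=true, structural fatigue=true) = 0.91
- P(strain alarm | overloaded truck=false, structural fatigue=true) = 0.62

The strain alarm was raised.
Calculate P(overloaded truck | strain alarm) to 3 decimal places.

P(overloaded truck | strain alarm) ≈ 0.815

By total probability over the 4 (overloaded truck, structural fatigue) configurations:
  P(strain alarm) = 0.06·0.7·0.98 + 0.62·0.7·0.02 + 0.73·0.3·0.98 + 0.91·0.3·0.02
        = 0.041160 + 0.008680 + 0.214620 + 0.005460 = 0.269920
Keeping only the overloaded truck-present terms gives 0.220080, so
  P(overloaded truck | strain alarm) = 0.220080 / 0.269920 ≈ 0.815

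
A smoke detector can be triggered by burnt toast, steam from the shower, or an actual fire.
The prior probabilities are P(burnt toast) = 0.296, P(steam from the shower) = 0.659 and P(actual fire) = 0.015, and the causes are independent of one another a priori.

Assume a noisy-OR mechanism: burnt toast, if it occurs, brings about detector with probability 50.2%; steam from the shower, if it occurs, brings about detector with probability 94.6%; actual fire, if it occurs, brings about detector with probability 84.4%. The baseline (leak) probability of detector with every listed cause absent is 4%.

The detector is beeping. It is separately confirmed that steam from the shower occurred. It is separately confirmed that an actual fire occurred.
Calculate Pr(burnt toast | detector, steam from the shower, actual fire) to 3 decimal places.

Under noisy-OR, P(detector | causes) = 1 − (1−0.04)·∏(1−qᵢ) over the active causes.
P(detector | steam from the shower, actual fire) = 0.991913×0.704 + 0.995973×0.296 = 0.698307 + 0.294808 = 0.993115
Of this, 0.294808 comes from 0.995973×0.296 (the burnt toast=true cases).
P(burnt toast | detector, steam from the shower, actual fire) = 0.294808 / 0.993115 ≈ 0.297

Pr(burnt toast | detector, steam from the shower, actual fire) ≈ 0.297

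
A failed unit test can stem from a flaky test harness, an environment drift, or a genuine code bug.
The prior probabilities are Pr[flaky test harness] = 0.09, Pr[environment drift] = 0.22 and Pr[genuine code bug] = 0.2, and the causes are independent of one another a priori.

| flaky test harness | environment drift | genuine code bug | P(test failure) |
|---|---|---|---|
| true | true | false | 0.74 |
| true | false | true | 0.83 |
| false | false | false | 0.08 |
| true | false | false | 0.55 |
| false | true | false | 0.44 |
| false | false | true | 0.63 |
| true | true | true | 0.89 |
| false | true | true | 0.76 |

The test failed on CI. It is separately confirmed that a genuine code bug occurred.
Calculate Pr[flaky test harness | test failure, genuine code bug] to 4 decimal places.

Pr[flaky test harness | test failure, genuine code bug] ≈ 0.1124

Enumerate the 4 (flaky test harness, environment drift) configurations and weight by the priors:
  P(test failure | genuine code bug) = 0.63·0.91·0.78 + 0.76·0.91·0.22 + 0.83·0.09·0.78 + 0.89·0.09·0.22
        = 0.447174 + 0.152152 + 0.058266 + 0.017622 = 0.675214
The terms with flaky test harness present sum to 0.075888, so
  P(flaky test harness | test failure, genuine code bug) = 0.075888 / 0.675214 ≈ 0.1124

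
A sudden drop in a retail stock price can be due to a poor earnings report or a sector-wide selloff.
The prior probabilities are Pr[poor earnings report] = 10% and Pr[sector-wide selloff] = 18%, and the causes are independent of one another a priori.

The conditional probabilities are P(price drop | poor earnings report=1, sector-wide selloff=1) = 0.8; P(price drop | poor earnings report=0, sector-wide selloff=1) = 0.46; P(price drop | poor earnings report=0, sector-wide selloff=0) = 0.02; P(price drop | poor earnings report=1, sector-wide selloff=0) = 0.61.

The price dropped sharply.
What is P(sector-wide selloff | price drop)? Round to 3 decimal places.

P(sector-wide selloff | price drop) ≈ 0.579

Sum P(price drop|·) weighted by the priors over the 4 (poor earnings report, sector-wide selloff) configurations:
  P(price drop) = 0.02·0.9·0.82 + 0.46·0.9·0.18 + 0.61·0.1·0.82 + 0.8·0.1·0.18
        = 0.014760 + 0.074520 + 0.050020 + 0.014400 = 0.153700
The terms with sector-wide selloff present sum to 0.088920, so
  P(sector-wide selloff | price drop) = 0.088920 / 0.153700 ≈ 0.579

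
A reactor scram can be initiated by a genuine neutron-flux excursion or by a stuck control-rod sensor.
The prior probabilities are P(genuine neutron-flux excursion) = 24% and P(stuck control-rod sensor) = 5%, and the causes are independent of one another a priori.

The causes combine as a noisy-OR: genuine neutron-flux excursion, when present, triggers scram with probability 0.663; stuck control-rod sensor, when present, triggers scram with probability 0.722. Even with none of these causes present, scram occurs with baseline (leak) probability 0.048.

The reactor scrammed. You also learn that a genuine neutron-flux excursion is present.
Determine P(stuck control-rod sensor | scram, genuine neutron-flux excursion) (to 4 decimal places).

P(stuck control-rod sensor | scram, genuine neutron-flux excursion) ≈ 0.0659

Under noisy-OR, P(scram | causes) = 1 − (1−0.048)·∏(1−qᵢ) over the active causes.
Sum P(scram|·) weighted by the priors over both values of stuck control-rod sensor:
  P(scram | genuine neutron-flux excursion) = 0.679176*0.95 + 0.910811*0.05
        = 0.645217 + 0.045541 = 0.690758
Configurations with stuck control-rod sensor contribute 0.045541, so
  P(stuck control-rod sensor | scram, genuine neutron-flux excursion) = 0.045541 / 0.690758 ≈ 0.0659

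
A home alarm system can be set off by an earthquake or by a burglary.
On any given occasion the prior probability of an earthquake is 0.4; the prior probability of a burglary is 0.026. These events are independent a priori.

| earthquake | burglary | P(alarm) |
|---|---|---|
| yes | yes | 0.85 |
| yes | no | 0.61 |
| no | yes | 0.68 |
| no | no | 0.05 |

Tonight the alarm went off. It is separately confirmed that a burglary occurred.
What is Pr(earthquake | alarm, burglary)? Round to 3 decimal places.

Numerator (weight on configurations with earthquake): 0.85*0.4 = 0.340000
The normalizing constant is 0.68*0.6 + 0.85*0.4 = 0.748000
P(earthquake | alarm, burglary) = 0.340000/0.748000 ≈ 0.455

Pr(earthquake | alarm, burglary) ≈ 0.455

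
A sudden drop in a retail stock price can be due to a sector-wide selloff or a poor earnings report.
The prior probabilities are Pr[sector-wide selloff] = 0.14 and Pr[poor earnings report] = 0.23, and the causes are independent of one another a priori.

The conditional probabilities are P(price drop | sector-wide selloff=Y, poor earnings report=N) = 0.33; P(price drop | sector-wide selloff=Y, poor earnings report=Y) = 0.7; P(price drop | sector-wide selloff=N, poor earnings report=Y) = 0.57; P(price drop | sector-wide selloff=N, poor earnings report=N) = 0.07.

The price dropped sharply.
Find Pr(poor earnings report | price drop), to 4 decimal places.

Weight on poor earnings report=true, given the evidence: 0.112746 + 0.022540 = 0.135286
Normalizer over all consistent configurations: 0.07*0.86*0.77 + 0.57*0.86*0.23 + 0.33*0.14*0.77 + 0.7*0.14*0.23 = 0.217214
Posterior = 0.135286 / 0.217214 ≈ 0.6228

Pr(poor earnings report | price drop) ≈ 0.6228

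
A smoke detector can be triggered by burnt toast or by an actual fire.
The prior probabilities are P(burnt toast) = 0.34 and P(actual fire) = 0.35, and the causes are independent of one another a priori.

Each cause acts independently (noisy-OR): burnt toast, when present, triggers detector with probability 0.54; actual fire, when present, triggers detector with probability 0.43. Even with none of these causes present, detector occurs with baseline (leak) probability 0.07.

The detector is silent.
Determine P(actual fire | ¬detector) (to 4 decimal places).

Under noisy-OR, P(detector | causes) = 1 − (1−0.07)·∏(1−qᵢ) over the active causes.
Numerator (weight on configurations with actual fire): 0.122453 + 0.029018 = 0.151471
Denominator P(¬detector): 0.93·0.66·0.65 + 0.5301·0.66·0.35 + 0.4278·0.34·0.65 + 0.243846·0.34·0.35 = 0.644985
P(actual fire | ¬detector) = 0.151471/0.644985 ≈ 0.2348

P(actual fire | ¬detector) ≈ 0.2348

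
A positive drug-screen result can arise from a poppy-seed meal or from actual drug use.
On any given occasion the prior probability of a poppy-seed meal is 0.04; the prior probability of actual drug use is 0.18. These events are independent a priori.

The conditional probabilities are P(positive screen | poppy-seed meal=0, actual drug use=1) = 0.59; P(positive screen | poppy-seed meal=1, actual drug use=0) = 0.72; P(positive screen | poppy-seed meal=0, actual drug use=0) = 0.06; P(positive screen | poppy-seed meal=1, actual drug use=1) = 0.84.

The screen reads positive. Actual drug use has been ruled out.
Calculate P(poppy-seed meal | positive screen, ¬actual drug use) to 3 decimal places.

P(poppy-seed meal | positive screen, ¬actual drug use) ≈ 0.333

Sum P(positive screen|·) weighted by the priors over both values of poppy-seed meal:
  P(positive screen | ¬actual drug use) = 0.06×0.96 + 0.72×0.04
        = 0.057600 + 0.028800 = 0.086400
Configurations with poppy-seed meal contribute 0.028800, so
  P(poppy-seed meal | positive screen, ¬actual drug use) = 0.028800 / 0.086400 ≈ 0.333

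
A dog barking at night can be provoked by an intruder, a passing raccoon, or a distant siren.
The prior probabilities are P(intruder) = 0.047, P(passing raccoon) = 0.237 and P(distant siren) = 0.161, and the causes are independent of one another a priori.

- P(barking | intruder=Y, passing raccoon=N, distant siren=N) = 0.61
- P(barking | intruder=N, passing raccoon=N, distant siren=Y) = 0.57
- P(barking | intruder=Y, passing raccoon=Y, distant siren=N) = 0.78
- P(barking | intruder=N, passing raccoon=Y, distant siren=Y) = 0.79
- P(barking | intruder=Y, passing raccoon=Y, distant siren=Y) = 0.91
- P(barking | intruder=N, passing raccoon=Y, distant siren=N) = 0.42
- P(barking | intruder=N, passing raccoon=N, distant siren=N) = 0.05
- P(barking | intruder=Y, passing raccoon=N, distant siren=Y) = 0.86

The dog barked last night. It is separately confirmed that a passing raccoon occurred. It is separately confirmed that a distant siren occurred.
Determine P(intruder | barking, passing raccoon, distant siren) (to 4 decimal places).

P(barking | passing raccoon, distant siren) = 0.79×0.953 + 0.91×0.047 = 0.752870 + 0.042770 = 0.795640
Restricting to configurations with intruder present: 0.91×0.047 = 0.042770.
So P(intruder | barking, passing raccoon, distant siren) = 0.042770/0.795640 ≈ 0.0538.

P(intruder | barking, passing raccoon, distant siren) ≈ 0.0538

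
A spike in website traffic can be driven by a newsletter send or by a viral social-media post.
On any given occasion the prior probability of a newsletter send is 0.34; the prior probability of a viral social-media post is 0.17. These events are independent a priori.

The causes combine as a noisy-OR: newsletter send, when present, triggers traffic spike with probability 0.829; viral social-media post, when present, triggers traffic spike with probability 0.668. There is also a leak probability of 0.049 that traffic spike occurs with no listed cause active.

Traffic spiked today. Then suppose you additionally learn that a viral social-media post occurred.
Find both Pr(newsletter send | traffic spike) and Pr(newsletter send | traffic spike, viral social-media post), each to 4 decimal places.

Pr(newsletter send | traffic spike) ≈ 0.7374; Pr(newsletter send | traffic spike, viral social-media post) ≈ 0.4160

Under noisy-OR, P(traffic spike | causes) = 1 − (1−0.049)·∏(1−qᵢ) over the active causes.
Numerator (weight on configurations with newsletter send): 0.236308 + 0.054679 = 0.290987
Normalizer over all consistent configurations: 0.049·0.66·0.83 + 0.684268·0.66·0.17 + 0.837379·0.34·0.83 + 0.94601·0.34·0.17 = 0.394604
Posterior = 0.290987 / 0.394604 ≈ 0.7374

Now condition on the additional information:
P(traffic spike | viral social-media post) = 0.684268*0.66 + 0.94601*0.34 = 0.451617 + 0.321643 = 0.773260
Restricting to configurations with newsletter send present: 0.94601*0.34 = 0.321643.
So P(newsletter send | traffic spike, viral social-media post) = 0.321643/0.773260 ≈ 0.4160.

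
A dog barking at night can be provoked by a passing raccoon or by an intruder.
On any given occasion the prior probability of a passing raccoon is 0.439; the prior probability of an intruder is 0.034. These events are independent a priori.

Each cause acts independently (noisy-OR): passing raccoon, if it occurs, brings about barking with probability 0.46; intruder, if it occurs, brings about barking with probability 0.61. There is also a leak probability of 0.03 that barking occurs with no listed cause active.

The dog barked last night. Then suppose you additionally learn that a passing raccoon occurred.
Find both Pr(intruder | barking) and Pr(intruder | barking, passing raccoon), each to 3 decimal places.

Pr(intruder | barking) ≈ 0.098; Pr(intruder | barking, passing raccoon) ≈ 0.056

Under noisy-OR, P(barking | causes) = 1 − (1−0.03)·∏(1−qᵢ) over the active causes.
Sum P(barking|·) weighted by the priors over the 4 (passing raccoon, intruder) configurations:
  P(barking) = 0.03*0.561*0.966 + 0.6217*0.561*0.034 + 0.4762*0.439*0.966 + 0.795718*0.439*0.034
        = 0.016258 + 0.011858 + 0.201944 + 0.011877 = 0.241937
The terms with intruder present sum to 0.023735, so
  P(intruder | barking) = 0.023735 / 0.241937 ≈ 0.098

Now condition on the additional information:
Enumerate both values of intruder and weight by the priors:
  P(barking | passing raccoon) = 0.4762·0.966 + 0.795718·0.034
        = 0.460009 + 0.027054 = 0.487063
Configurations with intruder contribute 0.027054, so
  P(intruder | barking, passing raccoon) = 0.027054 / 0.487063 ≈ 0.056
The drop from 0.098 to 0.056 is the explaining-away (discounting) effect.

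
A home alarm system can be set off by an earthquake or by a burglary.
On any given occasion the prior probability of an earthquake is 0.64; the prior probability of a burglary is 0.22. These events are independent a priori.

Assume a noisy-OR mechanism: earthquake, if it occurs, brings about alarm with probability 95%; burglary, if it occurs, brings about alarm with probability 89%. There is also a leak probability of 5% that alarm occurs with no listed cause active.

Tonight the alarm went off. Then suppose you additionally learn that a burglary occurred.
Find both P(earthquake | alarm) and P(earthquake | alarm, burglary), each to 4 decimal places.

Under noisy-OR, P(alarm | causes) = 1 − (1−0.05)·∏(1−qᵢ) over the active causes.
For the numerator, keep only earthquake=true terms: 0.475488 + 0.140064 = 0.615552
Denominator P(alarm): 0.05×0.36×0.78 + 0.8955×0.36×0.22 + 0.9525×0.64×0.78 + 0.994775×0.64×0.22 = 0.700516
Posterior = 0.615552 / 0.700516 ≈ 0.8787

Now condition on the additional information:
P(alarm | burglary) = 0.8955·0.36 + 0.994775·0.64 = 0.322380 + 0.636656 = 0.959036
The earthquake-present share is 0.994775·0.64 = 0.636656.
So P(earthquake | alarm, burglary) = 0.636656/0.959036 ≈ 0.6638.

P(earthquake | alarm) ≈ 0.8787; P(earthquake | alarm, burglary) ≈ 0.6638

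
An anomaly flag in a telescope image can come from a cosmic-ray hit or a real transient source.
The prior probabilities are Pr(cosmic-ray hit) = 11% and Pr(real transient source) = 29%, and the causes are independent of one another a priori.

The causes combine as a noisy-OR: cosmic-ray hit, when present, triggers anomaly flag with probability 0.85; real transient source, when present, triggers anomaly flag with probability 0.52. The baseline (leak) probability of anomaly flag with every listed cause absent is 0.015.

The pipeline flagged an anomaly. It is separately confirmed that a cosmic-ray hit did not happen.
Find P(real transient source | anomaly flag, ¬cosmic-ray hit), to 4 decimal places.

P(real transient source | anomaly flag, ¬cosmic-ray hit) ≈ 0.9349

Under noisy-OR, P(anomaly flag | causes) = 1 − (1−0.015)·∏(1−qᵢ) over the active causes.
P(anomaly flag | ¬cosmic-ray hit) = 0.015·0.71 + 0.5272·0.29 = 0.010650 + 0.152888 = 0.163538
Restricting to configurations with real transient source present: 0.5272·0.29 = 0.152888.
Hence the posterior is 0.152888/0.163538 ≈ 0.9349.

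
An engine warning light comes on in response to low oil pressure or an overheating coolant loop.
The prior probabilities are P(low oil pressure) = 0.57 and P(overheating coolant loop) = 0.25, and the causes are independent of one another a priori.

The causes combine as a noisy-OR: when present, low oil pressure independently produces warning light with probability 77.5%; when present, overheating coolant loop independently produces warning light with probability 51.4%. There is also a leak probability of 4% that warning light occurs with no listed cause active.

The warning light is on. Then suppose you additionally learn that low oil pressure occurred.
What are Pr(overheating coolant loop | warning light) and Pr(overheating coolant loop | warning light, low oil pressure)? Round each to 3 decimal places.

Under noisy-OR, P(warning light | causes) = 1 − (1−0.04)·∏(1−qᵢ) over the active causes.
Numerator (weight on configurations with overheating coolant loop): 0.057345 + 0.127541 = 0.184886
The normalizing constant is 0.04·0.43·0.75 + 0.53344·0.43·0.25 + 0.784·0.57·0.75 + 0.895024·0.57·0.25 = 0.532946
Posterior = 0.184886 / 0.532946 ≈ 0.347

Now also conditioning on low oil pressure=true:
Enumerate both values of overheating coolant loop and weight by the priors:
  P(warning light | low oil pressure) = 0.784*0.75 + 0.895024*0.25
        = 0.588000 + 0.223756 = 0.811756
The terms with overheating coolant loop present sum to 0.223756, so
  P(overheating coolant loop | warning light, low oil pressure) = 0.223756 / 0.811756 ≈ 0.276
— low oil pressure explains away the evidence for overheating coolant loop.

Pr(overheating coolant loop | warning light) ≈ 0.347; Pr(overheating coolant loop | warning light, low oil pressure) ≈ 0.276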